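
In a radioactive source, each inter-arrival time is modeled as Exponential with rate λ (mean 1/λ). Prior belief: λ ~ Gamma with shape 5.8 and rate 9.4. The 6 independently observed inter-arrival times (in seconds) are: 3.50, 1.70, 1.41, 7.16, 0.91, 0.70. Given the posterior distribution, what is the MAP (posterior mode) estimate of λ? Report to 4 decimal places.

0.4358

With a Gamma(shape α, rate β) prior on the exponential rate λ, the posterior after n observations with total T = Σxᵢ is Gamma(α+n, β+T).
Sum of observations T = 15.38 seconds; n = 6.
Posterior: Gamma(5.8+6, 9.4+15.38) = Gamma(11.8, 24.78).
Mode = (α−1)/β = 0.4358.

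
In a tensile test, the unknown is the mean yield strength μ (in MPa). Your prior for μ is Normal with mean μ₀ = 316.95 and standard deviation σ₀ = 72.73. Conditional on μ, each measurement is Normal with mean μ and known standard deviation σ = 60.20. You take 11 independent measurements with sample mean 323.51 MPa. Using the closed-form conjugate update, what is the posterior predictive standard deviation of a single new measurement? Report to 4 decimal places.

For Normal data with known variance σ², a Normal(μ₀, σ₀²) prior on μ is conjugate. Posterior precision = 1/σ₀² + n/σ²; posterior mean is the precision-weighted average of μ₀ and x̄.
σ₀² = 72.73² = 5289.6529, σ² = 60.20² = 3624.04; σ² + n·σ₀² = 3624.04 + 11·5289.6529 = 61810.2219.
Posterior precision = 1/σ₀² + n/σ² = 1/5289.6529 + 11/3624.04 = (σ² + n·σ₀²)/(σ₀²σ²) = 61810.2219/(5289.6529·3624.04); posterior variance σₙ² = σ₀²σ²/(σ² + n·σ₀²) = 5289.6529·3624.04/61810.2219 = 310.141480.
Predictive variance for one new observation = σₙ² + σ² = 5289.6529·3624.04/61810.2219 + 3624.04 = σ²·(σ₀² + 61810.2219)/61810.2219 = 3624.04·67099.8748/61810.2219 = 3934.181480; SD = √(3624.04·67099.8748/61810.2219) = 62.7231.

62.7231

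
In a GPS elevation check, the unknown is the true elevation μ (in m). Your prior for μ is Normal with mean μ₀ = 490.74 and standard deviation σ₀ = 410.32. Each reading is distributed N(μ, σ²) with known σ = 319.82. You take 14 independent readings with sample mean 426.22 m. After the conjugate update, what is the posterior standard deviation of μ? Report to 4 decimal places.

For Normal data with known variance σ², a Normal(μ₀, σ₀²) prior on μ is conjugate. Posterior precision = 1/σ₀² + n/σ²; posterior mean is the precision-weighted average of μ₀ and x̄.
σ₀² = 410.32² = 168362.5024, σ² = 319.82² = 102284.8324; σ² + n·σ₀² = 102284.8324 + 14·168362.5024 = 2459359.866.
Posterior precision = 1/σ₀² + n/σ² = 1/168362.5024 + 14/102284.8324 = (σ² + n·σ₀²)/(σ₀²σ²) = 2459359.866/(168362.5024·102284.8324); posterior variance σₙ² = σ₀²σ²/(σ² + n·σ₀²) = 168362.5024·102284.8324/2459359.866 = 7002.200279.
Posterior SD = √σₙ² = √(168362.5024·102284.8324/2459359.866) = 83.6792.

83.6792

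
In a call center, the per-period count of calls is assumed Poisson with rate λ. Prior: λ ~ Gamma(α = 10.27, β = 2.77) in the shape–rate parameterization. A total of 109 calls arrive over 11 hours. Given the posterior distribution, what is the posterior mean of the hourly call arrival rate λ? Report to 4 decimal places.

8.6616

With a Gamma(shape α, rate β) prior, the Poisson likelihood is conjugate: the posterior is Gamma(α + ΣXᵢ, β + n).
Posterior: Gamma(α+S, β+n) = Gamma(10.27+109, 2.77+11) = Gamma(119.27, 13.77).
Posterior mean = α/β = 119.27/13.77 = 8.6616.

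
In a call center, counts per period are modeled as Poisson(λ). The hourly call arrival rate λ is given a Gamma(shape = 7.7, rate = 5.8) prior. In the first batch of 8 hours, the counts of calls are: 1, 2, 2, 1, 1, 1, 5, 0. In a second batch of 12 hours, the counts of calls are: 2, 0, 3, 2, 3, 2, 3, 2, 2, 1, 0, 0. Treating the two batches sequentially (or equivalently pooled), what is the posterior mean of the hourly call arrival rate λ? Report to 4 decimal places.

1.5775

With a Gamma(shape α, rate β) prior, the Poisson likelihood is conjugate: the posterior is Gamma(α + ΣXᵢ, β + n).
Batch 1: sum of counts S = 13 over n = 8 hours.
After batch 1: Gamma(α+S, β+n) = Gamma(7.7+13, 5.8+8) = Gamma(20.7, 13.8).
Batch 2: sum of counts S = 20 over n = 12 hours.
After batch 2: Gamma(α+S, β+n) = Gamma(20.7+20, 13.8+12) = Gamma(40.7, 25.8).
Posterior mean = α/β = 40.7/25.8 = 1.5775.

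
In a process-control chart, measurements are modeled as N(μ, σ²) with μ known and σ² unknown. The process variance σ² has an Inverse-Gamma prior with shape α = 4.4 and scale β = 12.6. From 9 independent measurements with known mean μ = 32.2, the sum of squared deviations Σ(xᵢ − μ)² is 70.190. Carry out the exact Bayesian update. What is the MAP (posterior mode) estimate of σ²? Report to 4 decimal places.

4.8177

With known mean μ and an Inverse-Gamma(α, β) prior on σ², the Normal likelihood is conjugate: posterior is Inv-Gamma(α + n/2, β + Σ(xᵢ−μ)²/2).
Posterior: Inv-Gamma(4.4 + 9/2, 12.6 + 70.190/2) = Inv-Gamma(8.90, 47.6950).
Mode = β/(α+1) = 47.6950/9.90 = 4.8177.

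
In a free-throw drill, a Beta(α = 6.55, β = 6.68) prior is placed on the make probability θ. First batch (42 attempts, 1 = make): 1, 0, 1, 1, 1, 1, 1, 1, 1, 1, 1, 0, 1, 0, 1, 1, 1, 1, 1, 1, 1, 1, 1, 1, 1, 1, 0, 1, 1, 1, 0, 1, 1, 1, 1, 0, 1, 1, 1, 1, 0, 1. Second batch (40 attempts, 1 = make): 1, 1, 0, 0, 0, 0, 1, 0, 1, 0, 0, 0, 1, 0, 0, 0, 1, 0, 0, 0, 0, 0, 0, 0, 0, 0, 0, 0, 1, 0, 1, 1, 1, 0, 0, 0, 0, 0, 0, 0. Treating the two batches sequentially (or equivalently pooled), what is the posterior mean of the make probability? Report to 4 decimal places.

0.5413

The Beta prior is conjugate to a Binomial/Bernoulli likelihood; the update adds successes to α and failures to β.
After batch 1: Beta(6.55+35, 6.68+7) = Beta(41.55, 13.68).
After batch 2: Beta(41.55+10, 13.68+30) = Beta(51.55, 43.68).
Posterior mean = α/(α+β) = 51.55/95.23 = 0.5413.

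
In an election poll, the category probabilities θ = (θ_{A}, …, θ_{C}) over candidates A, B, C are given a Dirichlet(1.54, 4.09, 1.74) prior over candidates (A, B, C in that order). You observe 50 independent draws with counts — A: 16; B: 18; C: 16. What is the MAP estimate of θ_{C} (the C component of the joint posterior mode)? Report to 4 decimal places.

The Dirichlet prior is conjugate to the Multinomial likelihood: each posterior αⱼ = prior αⱼ + observed count nⱼ.
Posterior concentration: (17.54, 22.09, 17.74), total = 57.37.
Joint mode component: (α_{C}−1)/(Σα−K) = 16.74/54.37 = 0.3079.

0.3079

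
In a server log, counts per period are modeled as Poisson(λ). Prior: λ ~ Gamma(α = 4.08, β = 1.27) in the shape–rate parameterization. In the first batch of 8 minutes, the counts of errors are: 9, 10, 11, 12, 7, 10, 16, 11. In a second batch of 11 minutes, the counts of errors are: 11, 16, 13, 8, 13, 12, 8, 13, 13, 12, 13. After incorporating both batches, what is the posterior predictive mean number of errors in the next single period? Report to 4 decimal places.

With a Gamma(shape α, rate β) prior, the Poisson likelihood is conjugate: the posterior is Gamma(α + ΣXᵢ, β + n).
Batch 1: sum of counts S = 86 over n = 8 minutes.
After batch 1: Gamma(α+S, β+n) = Gamma(4.08+86, 1.27+8) = Gamma(90.08, 9.27).
Batch 2: sum of counts S = 132 over n = 11 minutes.
After batch 2: Gamma(α+S, β+n) = Gamma(90.08+132, 9.27+11) = Gamma(222.08, 20.27).
The predictive distribution for one future period is NegBinom with mean α/β = 10.9561.

10.9561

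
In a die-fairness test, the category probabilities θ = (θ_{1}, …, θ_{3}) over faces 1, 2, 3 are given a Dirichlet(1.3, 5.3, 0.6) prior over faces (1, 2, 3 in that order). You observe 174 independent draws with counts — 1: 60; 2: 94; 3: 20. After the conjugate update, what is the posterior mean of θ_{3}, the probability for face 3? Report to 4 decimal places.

0.1137

The Dirichlet prior is conjugate to the Multinomial likelihood: each posterior αⱼ = prior αⱼ + observed count nⱼ.
Posterior concentration: (61.3, 99.3, 20.6), total = 181.2.
E[θ_{3}|data] = α_{3}/Σα = 20.6/181.2 = 0.1137.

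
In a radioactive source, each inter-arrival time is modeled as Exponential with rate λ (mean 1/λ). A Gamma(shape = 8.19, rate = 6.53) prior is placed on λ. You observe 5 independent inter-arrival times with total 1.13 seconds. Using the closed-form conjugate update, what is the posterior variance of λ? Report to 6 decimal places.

0.224795

With a Gamma(shape α, rate β) prior on the exponential rate λ, the posterior after n observations with total T = Σxᵢ is Gamma(α+n, β+T).
Posterior: Gamma(8.19+5, 6.53+1.13) = Gamma(13.19, 7.66).
Var = α/β² = 0.224795.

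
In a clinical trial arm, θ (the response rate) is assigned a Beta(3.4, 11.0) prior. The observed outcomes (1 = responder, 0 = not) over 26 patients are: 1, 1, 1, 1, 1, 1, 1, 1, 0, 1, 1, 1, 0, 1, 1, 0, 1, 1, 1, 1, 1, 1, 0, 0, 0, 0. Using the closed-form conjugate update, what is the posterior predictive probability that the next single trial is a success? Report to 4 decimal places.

The Beta prior is conjugate to a Binomial/Bernoulli likelihood; the update adds successes to α and failures to β.
Posterior: Beta(α+k, β+n−k) = Beta(3.4+19, 11.0+7) = Beta(22.4, 18.0).
For a single future Bernoulli trial, P(success | data) = α/(α+β) = 0.5545.

0.5545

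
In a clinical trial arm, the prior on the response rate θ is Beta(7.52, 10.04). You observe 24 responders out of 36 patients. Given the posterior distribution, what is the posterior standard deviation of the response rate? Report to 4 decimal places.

0.0666

The Beta prior is conjugate to a Binomial/Bernoulli likelihood; the update adds successes to α and failures to β.
Posterior: Beta(α+k, β+n−k) = Beta(7.52+24, 10.04+12) = Beta(31.52, 22.04).
Var = αβ/((α+β)²(α+β+1)) = 31.52·22.04/(53.56²·54.56) = 0.00443856; SD = √0.00443856 = 0.0666.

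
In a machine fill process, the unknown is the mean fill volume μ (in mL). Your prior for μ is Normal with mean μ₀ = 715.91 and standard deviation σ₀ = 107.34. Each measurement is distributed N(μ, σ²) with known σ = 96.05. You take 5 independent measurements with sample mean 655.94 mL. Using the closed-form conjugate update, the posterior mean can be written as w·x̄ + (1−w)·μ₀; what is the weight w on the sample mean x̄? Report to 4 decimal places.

For Normal data with known variance σ², a Normal(μ₀, σ₀²) prior on μ is conjugate. Posterior precision = 1/σ₀² + n/σ²; posterior mean is the precision-weighted average of μ₀ and x̄.
σ₀² = 107.34² = 11521.8756, σ² = 96.05² = 9225.6025. Prior precision 1/σ₀² = 1/11521.8756; data precision n/σ² = 5/9225.6025.
w = (n/σ²)/(1/σ₀² + n/σ²) = n·σ₀²/(σ² + n·σ₀²) = 5·11521.8756/(9225.6025 + 5·11521.8756) = 57609.378/66834.9805 = 0.8620.

0.8620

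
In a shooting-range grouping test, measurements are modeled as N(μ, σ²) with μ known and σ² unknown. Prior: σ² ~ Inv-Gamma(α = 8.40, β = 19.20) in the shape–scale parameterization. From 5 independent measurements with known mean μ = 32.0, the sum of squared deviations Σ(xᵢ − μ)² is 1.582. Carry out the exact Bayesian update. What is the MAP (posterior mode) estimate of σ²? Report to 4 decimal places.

1.6799

With known mean μ and an Inverse-Gamma(α, β) prior on σ², the Normal likelihood is conjugate: posterior is Inv-Gamma(α + n/2, β + Σ(xᵢ−μ)²/2).
Posterior: Inv-Gamma(8.40 + 5/2, 19.20 + 1.582/2) = Inv-Gamma(10.90, 19.9910).
Mode = β/(α+1) = 19.9910/11.90 = 1.6799.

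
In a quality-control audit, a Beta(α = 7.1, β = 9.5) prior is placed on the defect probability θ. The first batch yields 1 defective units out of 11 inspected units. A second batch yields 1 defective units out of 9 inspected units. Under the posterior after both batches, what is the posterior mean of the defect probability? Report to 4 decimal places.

0.2486

The Beta prior is conjugate to a Binomial/Bernoulli likelihood; the update adds successes to α and failures to β.
After batch 1: Beta(7.1+1, 9.5+10) = Beta(8.1, 19.5).
After batch 2: Beta(8.1+1, 19.5+8) = Beta(9.1, 27.5).
Posterior mean = α/(α+β) = 9.1/36.6 = 0.2486.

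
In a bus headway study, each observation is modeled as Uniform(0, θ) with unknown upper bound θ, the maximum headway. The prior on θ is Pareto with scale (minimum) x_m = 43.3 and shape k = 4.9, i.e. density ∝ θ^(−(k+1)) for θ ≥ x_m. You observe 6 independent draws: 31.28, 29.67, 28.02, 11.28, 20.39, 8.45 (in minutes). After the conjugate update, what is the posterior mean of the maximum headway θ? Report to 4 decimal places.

47.6737

A Pareto(scale x_m, shape k) prior on the upper bound θ of Uniform(0, θ) is conjugate: posterior is Pareto(max(x_m, max xᵢ), k + n).
Sample maximum = 31.28; prior scale x_m = 43.3 → posterior scale = max = 43.30.
Posterior shape = 4.9 + 6 = 10.9.
E[θ|data] = k·x_m/(k−1) = 10.9·43.30/9.9 = 47.6737.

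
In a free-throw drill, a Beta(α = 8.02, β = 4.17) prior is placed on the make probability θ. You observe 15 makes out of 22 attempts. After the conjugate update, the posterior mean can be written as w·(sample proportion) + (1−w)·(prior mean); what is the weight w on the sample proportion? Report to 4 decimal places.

0.6435

The Beta prior is conjugate to a Binomial/Bernoulli likelihood; the update adds successes to α and failures to β.
Posterior mean = (α₀+k)/(α₀+β₀+n) = [n/(α₀+β₀+n)]·(k/n) + [(α₀+β₀)/(α₀+β₀+n)]·α₀/(α₀+β₀), so only n and the prior enter the weight.
The weight on the data is w = n/(α₀+β₀+n) = 22/(8.02+4.17+22) = 22/34.19 = 0.6435.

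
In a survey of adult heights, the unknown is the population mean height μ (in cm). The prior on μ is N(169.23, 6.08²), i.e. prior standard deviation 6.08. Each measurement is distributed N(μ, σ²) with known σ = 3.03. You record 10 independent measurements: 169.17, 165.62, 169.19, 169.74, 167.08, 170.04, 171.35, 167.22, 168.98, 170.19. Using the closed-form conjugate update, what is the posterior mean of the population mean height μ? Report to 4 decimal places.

168.8670

For Normal data with known variance σ², a Normal(μ₀, σ₀²) prior on μ is conjugate. Posterior precision = 1/σ₀² + n/σ²; posterior mean is the precision-weighted average of μ₀ and x̄.
Σxᵢ = 169.17 + 165.62 + 169.19 + 169.74 + 167.08 + 170.04 + 171.35 + 167.22 + 168.98 + 170.19 = 1688.58, so n·x̄ = 1688.58.
σ₀² = 6.08² = 36.9664, σ² = 3.03² = 9.1809; σ² + n·σ₀² = 9.1809 + 10·36.9664 = 378.8449.
Posterior mean = (μ₀/σ₀² + n·x̄/σ²)/(1/σ₀² + n/σ²) = (σ²·μ₀ + σ₀²·n·x̄)/(σ² + n·σ₀²) = (9.1809·169.23 + 36.9664·1688.58)/378.8449 = 63974.407419/378.8449 = 168.8670.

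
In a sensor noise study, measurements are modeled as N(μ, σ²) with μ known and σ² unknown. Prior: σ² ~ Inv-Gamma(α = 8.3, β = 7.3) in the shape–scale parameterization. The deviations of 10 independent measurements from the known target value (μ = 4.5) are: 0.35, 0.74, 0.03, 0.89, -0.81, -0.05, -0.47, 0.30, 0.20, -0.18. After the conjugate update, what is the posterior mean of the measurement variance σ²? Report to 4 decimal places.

0.6953

With known mean μ and an Inverse-Gamma(α, β) prior on σ², the Normal likelihood is conjugate: posterior is Inv-Gamma(α + n/2, β + Σ(xᵢ−μ)²/2).
Σ(xᵢ−μ)² = (0.35)² + (0.74)² + (0.03)² + (0.89)² + (-0.81)² + (-0.05)² + (-0.47)² + (0.30)² + (0.20)² + (-0.18)² = 2.5050.
Posterior: Inv-Gamma(8.3 + 10/2, 7.3 + 2.5050/2) = Inv-Gamma(13.30, 8.55250).
E[σ²|data] = β/(α−1) = 8.55250/12.30 = 0.6953.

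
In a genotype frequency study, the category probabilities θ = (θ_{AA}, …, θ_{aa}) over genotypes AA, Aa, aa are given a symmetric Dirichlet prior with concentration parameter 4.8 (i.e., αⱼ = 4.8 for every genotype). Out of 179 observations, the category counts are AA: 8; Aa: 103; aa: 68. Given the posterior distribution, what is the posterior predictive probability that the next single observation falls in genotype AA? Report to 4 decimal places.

0.0662

The Dirichlet prior is conjugate to the Multinomial likelihood: each posterior αⱼ = prior αⱼ + observed count nⱼ.
Posterior concentration: (12.8, 107.8, 72.8), total = 193.4.
P(next = AA | data) = α_{AA}/Σα = 0.0662.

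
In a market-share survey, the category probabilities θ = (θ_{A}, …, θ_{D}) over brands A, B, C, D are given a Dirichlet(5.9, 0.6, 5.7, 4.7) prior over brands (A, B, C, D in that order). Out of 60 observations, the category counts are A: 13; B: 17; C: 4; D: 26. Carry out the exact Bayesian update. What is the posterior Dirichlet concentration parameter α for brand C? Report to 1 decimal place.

9.7

The Dirichlet prior is conjugate to the Multinomial likelihood: each posterior αⱼ = prior αⱼ + observed count nⱼ.
Posterior concentration: (18.9, 17.6, 9.7, 30.7), total = 76.9.
α_{C} = 5.7 + 4 = 9.7.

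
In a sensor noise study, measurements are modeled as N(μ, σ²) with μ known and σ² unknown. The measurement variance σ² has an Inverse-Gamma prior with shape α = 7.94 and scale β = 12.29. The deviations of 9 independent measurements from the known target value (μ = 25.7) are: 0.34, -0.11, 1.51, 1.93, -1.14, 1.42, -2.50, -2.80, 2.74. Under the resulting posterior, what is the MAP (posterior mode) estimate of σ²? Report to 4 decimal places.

With known mean μ and an Inverse-Gamma(α, β) prior on σ², the Normal likelihood is conjugate: posterior is Inv-Gamma(α + n/2, β + Σ(xᵢ−μ)²/2).
Σ(xᵢ−μ)² = (0.34)² + (-0.11)² + (1.51)² + (1.93)² + (-1.14)² + (1.42)² + (-2.50)² + (-2.80)² + (2.74)² = 31.0463.
Posterior: Inv-Gamma(7.94 + 9/2, 12.29 + 31.0463/2) = Inv-Gamma(12.44, 27.81315).
Mode = β/(α+1) = 27.81315/13.44 = 2.0694.

2.0694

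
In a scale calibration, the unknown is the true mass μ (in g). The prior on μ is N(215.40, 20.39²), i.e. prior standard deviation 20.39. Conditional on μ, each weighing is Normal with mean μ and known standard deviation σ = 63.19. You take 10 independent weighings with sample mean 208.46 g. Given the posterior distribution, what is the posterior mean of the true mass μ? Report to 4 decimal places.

211.8599

For Normal data with known variance σ², a Normal(μ₀, σ₀²) prior on μ is conjugate. Posterior precision = 1/σ₀² + n/σ²; posterior mean is the precision-weighted average of μ₀ and x̄.
n·x̄ = 10·208.46 = 2084.6.
σ₀² = 20.39² = 415.7521, σ² = 63.19² = 3992.9761; σ² + n·σ₀² = 3992.9761 + 10·415.7521 = 8150.4971.
Posterior mean = (μ₀/σ₀² + n·x̄/σ²)/(1/σ₀² + n/σ²) = (σ²·μ₀ + σ₀²·n·x̄)/(σ² + n·σ₀²) = (3992.9761·215.40 + 415.7521·2084.6)/8150.4971 = 1726763.8796/8150.4971 = 211.8599.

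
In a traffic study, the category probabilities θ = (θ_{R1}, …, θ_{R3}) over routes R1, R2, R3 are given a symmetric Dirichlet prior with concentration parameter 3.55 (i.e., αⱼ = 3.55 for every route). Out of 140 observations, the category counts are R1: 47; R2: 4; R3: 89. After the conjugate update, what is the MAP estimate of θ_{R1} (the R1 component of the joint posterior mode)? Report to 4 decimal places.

0.3356

The Dirichlet prior is conjugate to the Multinomial likelihood: each posterior αⱼ = prior αⱼ + observed count nⱼ.
Posterior concentration: (50.55, 7.55, 92.55), total = 150.65.
Joint mode component: (α_{R1}−1)/(Σα−K) = 49.55/147.65 = 0.3356.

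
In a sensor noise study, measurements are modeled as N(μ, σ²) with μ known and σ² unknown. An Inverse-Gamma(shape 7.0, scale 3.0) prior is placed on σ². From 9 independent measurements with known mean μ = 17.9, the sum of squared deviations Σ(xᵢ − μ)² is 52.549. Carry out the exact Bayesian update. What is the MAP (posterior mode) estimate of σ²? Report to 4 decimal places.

2.3420

With known mean μ and an Inverse-Gamma(α, β) prior on σ², the Normal likelihood is conjugate: posterior is Inv-Gamma(α + n/2, β + Σ(xᵢ−μ)²/2).
Posterior: Inv-Gamma(7.0 + 9/2, 3.0 + 52.549/2) = Inv-Gamma(11.50, 29.2745).
Mode = β/(α+1) = 29.2745/12.50 = 2.3420.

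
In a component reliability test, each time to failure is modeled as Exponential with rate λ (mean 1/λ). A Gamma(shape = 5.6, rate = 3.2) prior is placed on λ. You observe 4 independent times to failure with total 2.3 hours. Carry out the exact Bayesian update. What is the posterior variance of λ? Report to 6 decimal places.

0.317355

With a Gamma(shape α, rate β) prior on the exponential rate λ, the posterior after n observations with total T = Σxᵢ is Gamma(α+n, β+T).
Posterior: Gamma(5.6+4, 3.2+2.3) = Gamma(9.6, 5.5).
Var = α/β² = 0.317355.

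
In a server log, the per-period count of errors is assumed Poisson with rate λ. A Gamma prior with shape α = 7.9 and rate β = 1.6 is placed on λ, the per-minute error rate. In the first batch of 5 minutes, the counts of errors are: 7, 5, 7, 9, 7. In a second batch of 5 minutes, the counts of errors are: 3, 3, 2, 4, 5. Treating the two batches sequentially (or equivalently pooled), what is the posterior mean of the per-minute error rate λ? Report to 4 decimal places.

With a Gamma(shape α, rate β) prior, the Poisson likelihood is conjugate: the posterior is Gamma(α + ΣXᵢ, β + n).
Batch 1: sum of counts S = 35 over n = 5 minutes.
After batch 1: Gamma(α+S, β+n) = Gamma(7.9+35, 1.6+5) = Gamma(42.9, 6.6).
Batch 2: sum of counts S = 17 over n = 5 minutes.
After batch 2: Gamma(α+S, β+n) = Gamma(42.9+17, 6.6+5) = Gamma(59.9, 11.6).
Posterior mean = α/β = 59.9/11.6 = 5.1638.

5.1638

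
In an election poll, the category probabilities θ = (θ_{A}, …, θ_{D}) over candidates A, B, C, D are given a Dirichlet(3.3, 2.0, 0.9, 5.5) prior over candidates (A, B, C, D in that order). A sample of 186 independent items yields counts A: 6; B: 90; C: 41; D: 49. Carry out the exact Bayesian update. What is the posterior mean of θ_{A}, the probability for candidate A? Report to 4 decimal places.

0.0470

The Dirichlet prior is conjugate to the Multinomial likelihood: each posterior αⱼ = prior αⱼ + observed count nⱼ.
Posterior concentration: (9.3, 92.0, 41.9, 54.5), total = 197.7.
E[θ_{A}|data] = α_{A}/Σα = 9.3/197.7 = 0.0470.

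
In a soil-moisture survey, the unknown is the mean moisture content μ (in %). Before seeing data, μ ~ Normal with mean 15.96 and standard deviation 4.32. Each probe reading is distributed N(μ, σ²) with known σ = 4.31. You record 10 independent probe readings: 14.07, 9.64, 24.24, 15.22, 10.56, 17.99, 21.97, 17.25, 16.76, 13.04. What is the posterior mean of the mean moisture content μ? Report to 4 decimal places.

For Normal data with known variance σ², a Normal(μ₀, σ₀²) prior on μ is conjugate. Posterior precision = 1/σ₀² + n/σ²; posterior mean is the precision-weighted average of μ₀ and x̄.
Σxᵢ = 14.07 + 9.64 + 24.24 + 15.22 + 10.56 + 17.99 + 21.97 + 17.25 + 16.76 + 13.04 = 160.74, so n·x̄ = 160.74.
σ₀² = 4.32² = 18.6624, σ² = 4.31² = 18.5761; σ² + n·σ₀² = 18.5761 + 10·18.6624 = 205.2001.
Posterior mean = (μ₀/σ₀² + n·x̄/σ²)/(1/σ₀² + n/σ²) = (σ²·μ₀ + σ₀²·n·x̄)/(σ² + n·σ₀²) = (18.5761·15.96 + 18.6624·160.74)/205.2001 = 3296.268732/205.2001 = 16.0637.

16.0637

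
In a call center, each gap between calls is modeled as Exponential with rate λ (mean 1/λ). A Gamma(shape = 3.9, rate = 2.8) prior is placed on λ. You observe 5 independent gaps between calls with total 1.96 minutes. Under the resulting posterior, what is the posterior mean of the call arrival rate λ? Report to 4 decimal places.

1.8697

With a Gamma(shape α, rate β) prior on the exponential rate λ, the posterior after n observations with total T = Σxᵢ is Gamma(α+n, β+T).
Posterior: Gamma(3.9+5, 2.8+1.96) = Gamma(8.9, 4.76).
Posterior mean of λ = α/β = 8.9/4.76 = 1.8697.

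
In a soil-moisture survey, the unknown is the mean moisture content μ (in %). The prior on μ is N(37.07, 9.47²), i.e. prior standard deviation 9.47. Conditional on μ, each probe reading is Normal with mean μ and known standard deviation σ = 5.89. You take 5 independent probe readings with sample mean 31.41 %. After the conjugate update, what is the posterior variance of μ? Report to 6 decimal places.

6.440159

For Normal data with known variance σ², a Normal(μ₀, σ₀²) prior on μ is conjugate. Posterior precision = 1/σ₀² + n/σ²; posterior mean is the precision-weighted average of μ₀ and x̄.
σ₀² = 9.47² = 89.6809, σ² = 5.89² = 34.6921; σ² + n·σ₀² = 34.6921 + 5·89.6809 = 483.0966.
Posterior precision = 1/σ₀² + n/σ² = 1/89.6809 + 5/34.6921 = (σ² + n·σ₀²)/(σ₀²σ²) = 483.0966/(89.6809·34.6921); posterior variance σₙ² = σ₀²σ²/(σ² + n·σ₀²) = 89.6809·34.6921/483.0966 = 6.440159.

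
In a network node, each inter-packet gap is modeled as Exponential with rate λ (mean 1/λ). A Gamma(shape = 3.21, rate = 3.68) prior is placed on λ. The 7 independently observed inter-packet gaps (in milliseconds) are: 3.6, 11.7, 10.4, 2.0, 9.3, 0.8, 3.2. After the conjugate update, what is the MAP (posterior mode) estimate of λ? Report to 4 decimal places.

0.2061

With a Gamma(shape α, rate β) prior on the exponential rate λ, the posterior after n observations with total T = Σxᵢ is Gamma(α+n, β+T).
Sum of observations T = 41.0 milliseconds; n = 7.
Posterior: Gamma(3.21+7, 3.68+41.0) = Gamma(10.21, 44.68).
Mode = (α−1)/β = 0.2061.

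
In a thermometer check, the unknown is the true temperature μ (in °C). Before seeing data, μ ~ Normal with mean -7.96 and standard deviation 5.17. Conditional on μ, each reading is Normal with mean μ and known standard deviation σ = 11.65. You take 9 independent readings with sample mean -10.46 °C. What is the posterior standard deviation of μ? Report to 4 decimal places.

3.1050

For Normal data with known variance σ², a Normal(μ₀, σ₀²) prior on μ is conjugate. Posterior precision = 1/σ₀² + n/σ²; posterior mean is the precision-weighted average of μ₀ and x̄.
σ₀² = 5.17² = 26.7289, σ² = 11.65² = 135.7225; σ² + n·σ₀² = 135.7225 + 9·26.7289 = 376.2826.
Posterior precision = 1/σ₀² + n/σ² = 1/26.7289 + 9/135.7225 = (σ² + n·σ₀²)/(σ₀²σ²) = 376.2826/(26.7289·135.7225); posterior variance σₙ² = σ₀²σ²/(σ² + n·σ₀²) = 26.7289·135.7225/376.2826 = 9.640927.
Posterior SD = √σₙ² = √(26.7289·135.7225/376.2826) = 3.1050.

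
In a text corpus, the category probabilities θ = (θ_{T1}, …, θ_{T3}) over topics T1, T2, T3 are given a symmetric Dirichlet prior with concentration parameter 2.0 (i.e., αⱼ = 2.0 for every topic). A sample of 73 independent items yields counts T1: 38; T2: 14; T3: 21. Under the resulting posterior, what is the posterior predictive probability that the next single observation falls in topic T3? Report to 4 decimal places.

The Dirichlet prior is conjugate to the Multinomial likelihood: each posterior αⱼ = prior αⱼ + observed count nⱼ.
Posterior concentration: (40.0, 16.0, 23.0), total = 79.0.
P(next = T3 | data) = α_{T3}/Σα = 0.2911.

0.2911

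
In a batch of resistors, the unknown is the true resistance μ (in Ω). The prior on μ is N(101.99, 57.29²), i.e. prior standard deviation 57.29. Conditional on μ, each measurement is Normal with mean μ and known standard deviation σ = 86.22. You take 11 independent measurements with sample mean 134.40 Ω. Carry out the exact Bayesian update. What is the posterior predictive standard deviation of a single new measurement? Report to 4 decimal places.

For Normal data with known variance σ², a Normal(μ₀, σ₀²) prior on μ is conjugate. Posterior precision = 1/σ₀² + n/σ²; posterior mean is the precision-weighted average of μ₀ and x̄.
σ₀² = 57.29² = 3282.1441, σ² = 86.22² = 7433.8884; σ² + n·σ₀² = 7433.8884 + 11·3282.1441 = 43537.4735.
Posterior precision = 1/σ₀² + n/σ² = 1/3282.1441 + 11/7433.8884 = (σ² + n·σ₀²)/(σ₀²σ²) = 43537.4735/(3282.1441·7433.8884); posterior variance σₙ² = σ₀²σ²/(σ² + n·σ₀²) = 3282.1441·7433.8884/43537.4735 = 560.415913.
Predictive variance for one new observation = σₙ² + σ² = 3282.1441·7433.8884/43537.4735 + 7433.8884 = σ²·(σ₀² + 43537.4735)/43537.4735 = 7433.8884·46819.6176/43537.4735 = 7994.304313; SD = √(7433.8884·46819.6176/43537.4735) = 89.4109.

89.4109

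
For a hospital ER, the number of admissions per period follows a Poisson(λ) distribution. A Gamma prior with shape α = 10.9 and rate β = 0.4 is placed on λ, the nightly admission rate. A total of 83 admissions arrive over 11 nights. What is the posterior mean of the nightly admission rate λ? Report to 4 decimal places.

With a Gamma(shape α, rate β) prior, the Poisson likelihood is conjugate: the posterior is Gamma(α + ΣXᵢ, β + n).
Posterior: Gamma(α+S, β+n) = Gamma(10.9+83, 0.4+11) = Gamma(93.9, 11.4).
Posterior mean = α/β = 93.9/11.4 = 8.2368.

8.2368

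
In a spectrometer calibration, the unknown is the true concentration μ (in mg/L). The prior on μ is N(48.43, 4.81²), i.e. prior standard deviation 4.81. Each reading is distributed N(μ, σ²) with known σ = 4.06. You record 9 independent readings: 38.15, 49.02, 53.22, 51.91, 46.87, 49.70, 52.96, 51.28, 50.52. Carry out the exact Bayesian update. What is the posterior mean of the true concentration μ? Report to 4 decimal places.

For Normal data with known variance σ², a Normal(μ₀, σ₀²) prior on μ is conjugate. Posterior precision = 1/σ₀² + n/σ²; posterior mean is the precision-weighted average of μ₀ and x̄.
Σxᵢ = 38.15 + 49.02 + 53.22 + 51.91 + 46.87 + 49.70 + 52.96 + 51.28 + 50.52 = 443.63, so n·x̄ = 443.63.
σ₀² = 4.81² = 23.1361, σ² = 4.06² = 16.4836; σ² + n·σ₀² = 16.4836 + 9·23.1361 = 224.7085.
Posterior mean = (μ₀/σ₀² + n·x̄/σ²)/(1/σ₀² + n/σ²) = (σ²·μ₀ + σ₀²·n·x̄)/(σ² + n·σ₀²) = (16.4836·48.43 + 23.1361·443.63)/224.7085 = 11062.168791/224.7085 = 49.2290.

49.2290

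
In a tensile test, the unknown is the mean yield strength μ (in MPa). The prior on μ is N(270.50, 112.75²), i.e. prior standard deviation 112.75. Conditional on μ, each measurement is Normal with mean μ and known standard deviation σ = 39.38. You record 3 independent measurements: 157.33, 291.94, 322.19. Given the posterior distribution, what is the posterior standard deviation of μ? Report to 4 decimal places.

22.2874

For Normal data with known variance σ², a Normal(μ₀, σ₀²) prior on μ is conjugate. Posterior precision = 1/σ₀² + n/σ²; posterior mean is the precision-weighted average of μ₀ and x̄.
σ₀² = 112.75² = 12712.5625, σ² = 39.38² = 1550.7844; σ² + n·σ₀² = 1550.7844 + 3·12712.5625 = 39688.4719.
Posterior precision = 1/σ₀² + n/σ² = 1/12712.5625 + 3/1550.7844 = (σ² + n·σ₀²)/(σ₀²σ²) = 39688.4719/(12712.5625·1550.7844); posterior variance σₙ² = σ₀²σ²/(σ² + n·σ₀²) = 12712.5625·1550.7844/39688.4719 = 496.729722.
Posterior SD = √σₙ² = √(12712.5625·1550.7844/39688.4719) = 22.2874.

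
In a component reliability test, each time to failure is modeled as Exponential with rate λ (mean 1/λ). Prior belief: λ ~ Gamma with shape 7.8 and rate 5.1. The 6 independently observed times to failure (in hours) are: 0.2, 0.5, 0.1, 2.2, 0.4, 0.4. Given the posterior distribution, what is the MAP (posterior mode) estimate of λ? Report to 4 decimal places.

With a Gamma(shape α, rate β) prior on the exponential rate λ, the posterior after n observations with total T = Σxᵢ is Gamma(α+n, β+T).
Sum of observations T = 3.8 hours; n = 6.
Posterior: Gamma(7.8+6, 5.1+3.8) = Gamma(13.8, 8.9).
Mode = (α−1)/β = 1.4382.

1.4382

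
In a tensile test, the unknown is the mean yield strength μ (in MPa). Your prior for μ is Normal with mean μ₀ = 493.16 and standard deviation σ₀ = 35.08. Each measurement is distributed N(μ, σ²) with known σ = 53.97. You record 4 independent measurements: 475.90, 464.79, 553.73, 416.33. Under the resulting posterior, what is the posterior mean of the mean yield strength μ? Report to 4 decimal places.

For Normal data with known variance σ², a Normal(μ₀, σ₀²) prior on μ is conjugate. Posterior precision = 1/σ₀² + n/σ²; posterior mean is the precision-weighted average of μ₀ and x̄.
Σxᵢ = 475.90 + 464.79 + 553.73 + 416.33 = 1910.75, so n·x̄ = 1910.75.
σ₀² = 35.08² = 1230.6064, σ² = 53.97² = 2912.7609; σ² + n·σ₀² = 2912.7609 + 4·1230.6064 = 7835.1865.
Posterior mean = (μ₀/σ₀² + n·x̄/σ²)/(1/σ₀² + n/σ²) = (σ²·μ₀ + σ₀²·n·x̄)/(σ² + n·σ₀²) = (2912.7609·493.16 + 1230.6064·1910.75)/7835.1865 = 3787838.344244/7835.1865 = 483.4395.

483.4395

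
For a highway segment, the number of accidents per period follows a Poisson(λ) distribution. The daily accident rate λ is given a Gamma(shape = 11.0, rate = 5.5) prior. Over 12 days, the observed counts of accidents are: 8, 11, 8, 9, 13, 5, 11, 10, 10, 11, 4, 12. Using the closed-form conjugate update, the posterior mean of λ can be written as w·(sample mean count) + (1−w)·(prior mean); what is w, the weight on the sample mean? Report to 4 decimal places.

0.6857

With a Gamma(shape α, rate β) prior, the Poisson likelihood is conjugate: the posterior is Gamma(α + ΣXᵢ, β + n).
Posterior mean = (α₀+S)/(β₀+n) = [n/(β₀+n)]·(S/n) + [β₀/(β₀+n)]·(α₀/β₀), so only n and β₀ enter the weight.
Weight on data w = n/(β₀+n) = 12/(5.5+12) = 12/17.5 = 0.6857.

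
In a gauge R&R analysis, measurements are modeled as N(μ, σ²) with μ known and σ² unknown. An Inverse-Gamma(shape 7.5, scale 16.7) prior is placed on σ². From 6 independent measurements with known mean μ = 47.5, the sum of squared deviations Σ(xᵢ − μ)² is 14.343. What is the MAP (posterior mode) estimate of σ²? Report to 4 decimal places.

2.0758

With known mean μ and an Inverse-Gamma(α, β) prior on σ², the Normal likelihood is conjugate: posterior is Inv-Gamma(α + n/2, β + Σ(xᵢ−μ)²/2).
Posterior: Inv-Gamma(7.5 + 6/2, 16.7 + 14.343/2) = Inv-Gamma(10.50, 23.8715).
Mode = β/(α+1) = 23.8715/11.50 = 2.0758.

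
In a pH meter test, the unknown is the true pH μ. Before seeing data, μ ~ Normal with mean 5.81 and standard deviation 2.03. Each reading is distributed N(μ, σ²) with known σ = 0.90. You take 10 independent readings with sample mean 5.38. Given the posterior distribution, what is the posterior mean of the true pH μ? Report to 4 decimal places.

5.3883

For Normal data with known variance σ², a Normal(μ₀, σ₀²) prior on μ is conjugate. Posterior precision = 1/σ₀² + n/σ²; posterior mean is the precision-weighted average of μ₀ and x̄.
n·x̄ = 10·5.38 = 53.8.
σ₀² = 2.03² = 4.1209, σ² = 0.90² = 0.81; σ² + n·σ₀² = 0.81 + 10·4.1209 = 42.019.
Posterior mean = (μ₀/σ₀² + n·x̄/σ²)/(1/σ₀² + n/σ²) = (σ²·μ₀ + σ₀²·n·x̄)/(σ² + n·σ₀²) = (0.81·5.81 + 4.1209·53.8)/42.019 = 226.41052/42.019 = 5.3883.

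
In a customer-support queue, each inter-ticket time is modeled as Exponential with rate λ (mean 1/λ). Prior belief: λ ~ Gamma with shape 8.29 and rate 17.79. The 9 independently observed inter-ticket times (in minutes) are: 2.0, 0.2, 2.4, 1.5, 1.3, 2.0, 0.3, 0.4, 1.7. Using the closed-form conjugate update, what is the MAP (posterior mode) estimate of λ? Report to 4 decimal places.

0.5505

With a Gamma(shape α, rate β) prior on the exponential rate λ, the posterior after n observations with total T = Σxᵢ is Gamma(α+n, β+T).
Sum of observations T = 11.8 minutes; n = 9.
Posterior: Gamma(8.29+9, 17.79+11.8) = Gamma(17.29, 29.59).
Mode = (α−1)/β = 0.5505.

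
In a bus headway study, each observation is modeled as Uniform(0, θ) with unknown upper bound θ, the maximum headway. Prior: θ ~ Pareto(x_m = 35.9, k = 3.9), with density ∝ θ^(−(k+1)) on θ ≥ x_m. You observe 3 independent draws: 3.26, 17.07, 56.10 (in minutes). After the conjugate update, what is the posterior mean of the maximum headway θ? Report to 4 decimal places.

65.6085

A Pareto(scale x_m, shape k) prior on the upper bound θ of Uniform(0, θ) is conjugate: posterior is Pareto(max(x_m, max xᵢ), k + n).
Sample maximum = 56.10; prior scale x_m = 35.9 → posterior scale = max = 56.10.
Posterior shape = 3.9 + 3 = 6.9.
E[θ|data] = k·x_m/(k−1) = 6.9·56.10/5.9 = 65.6085.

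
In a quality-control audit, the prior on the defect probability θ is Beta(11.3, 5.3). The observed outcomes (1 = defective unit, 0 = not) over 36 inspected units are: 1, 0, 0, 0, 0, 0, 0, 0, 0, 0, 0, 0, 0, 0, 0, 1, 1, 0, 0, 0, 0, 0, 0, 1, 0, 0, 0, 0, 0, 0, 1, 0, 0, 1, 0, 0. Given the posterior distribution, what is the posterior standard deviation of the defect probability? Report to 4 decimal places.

The Beta prior is conjugate to a Binomial/Bernoulli likelihood; the update adds successes to α and failures to β.
Posterior: Beta(α+k, β+n−k) = Beta(11.3+6, 5.3+30) = Beta(17.3, 35.3).
Var = αβ/((α+β)²(α+β+1)) = 17.3·35.3/(52.6²·53.6) = 0.00411798; SD = √0.00411798 = 0.0642.

0.0642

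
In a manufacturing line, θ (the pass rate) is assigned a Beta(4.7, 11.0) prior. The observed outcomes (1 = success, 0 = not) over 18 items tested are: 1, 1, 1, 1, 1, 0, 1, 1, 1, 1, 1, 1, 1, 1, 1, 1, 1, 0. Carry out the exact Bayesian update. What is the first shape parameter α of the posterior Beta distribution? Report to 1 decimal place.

The Beta prior is conjugate to a Binomial/Bernoulli likelihood; the update adds successes to α and failures to β.
Posterior: Beta(α+k, β+n−k) = Beta(4.7+16, 11.0+2) = Beta(20.7, 13.0).
Posterior α = 20.7.

20.7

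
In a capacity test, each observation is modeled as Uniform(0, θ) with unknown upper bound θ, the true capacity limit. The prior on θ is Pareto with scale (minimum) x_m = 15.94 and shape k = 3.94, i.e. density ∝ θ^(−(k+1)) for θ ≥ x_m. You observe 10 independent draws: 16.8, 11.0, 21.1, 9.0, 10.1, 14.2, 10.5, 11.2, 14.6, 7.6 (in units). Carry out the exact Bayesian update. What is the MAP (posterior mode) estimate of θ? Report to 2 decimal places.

A Pareto(scale x_m, shape k) prior on the upper bound θ of Uniform(0, θ) is conjugate: posterior is Pareto(max(x_m, max xᵢ), k + n).
Sample maximum = 21.1; prior scale x_m = 15.94 → posterior scale = max = 21.10.
Posterior shape = 3.94 + 10 = 13.94.
The Pareto density is decreasing on [x_m, ∞), so the mode is x_m = 21.10.

21.10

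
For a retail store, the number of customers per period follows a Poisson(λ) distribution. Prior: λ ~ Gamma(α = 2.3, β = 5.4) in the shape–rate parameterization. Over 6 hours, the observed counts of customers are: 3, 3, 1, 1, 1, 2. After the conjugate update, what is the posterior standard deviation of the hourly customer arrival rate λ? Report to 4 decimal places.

With a Gamma(shape α, rate β) prior, the Poisson likelihood is conjugate: the posterior is Gamma(α + ΣXᵢ, β + n).
Sum of counts S = 11 over n = 6 hours.
Posterior: Gamma(α+S, β+n) = Gamma(2.3+11, 5.4+6) = Gamma(13.3, 11.4).
SD = √α/β = √13.3/11.4 = 0.3199.

0.3199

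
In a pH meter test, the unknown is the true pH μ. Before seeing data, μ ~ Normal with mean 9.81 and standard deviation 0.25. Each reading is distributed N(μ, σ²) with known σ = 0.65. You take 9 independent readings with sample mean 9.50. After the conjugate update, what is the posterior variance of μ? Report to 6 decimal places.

For Normal data with known variance σ², a Normal(μ₀, σ₀²) prior on μ is conjugate. Posterior precision = 1/σ₀² + n/σ²; posterior mean is the precision-weighted average of μ₀ and x̄.
σ₀² = 0.25² = 0.0625, σ² = 0.65² = 0.4225; σ² + n·σ₀² = 0.4225 + 9·0.0625 = 0.985.
Posterior precision = 1/σ₀² + n/σ² = 1/0.0625 + 9/0.4225 = (σ² + n·σ₀²)/(σ₀²σ²) = 0.985/(0.0625·0.4225); posterior variance σₙ² = σ₀²σ²/(σ² + n·σ₀²) = 0.0625·0.4225/0.985 = 0.026808.

0.026808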